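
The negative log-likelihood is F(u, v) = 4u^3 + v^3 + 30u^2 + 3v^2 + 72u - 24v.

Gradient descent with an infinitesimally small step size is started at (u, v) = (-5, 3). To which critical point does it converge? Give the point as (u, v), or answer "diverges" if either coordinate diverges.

F is separable, so gradient descent decouples: u follows -∂F/∂u, v follows -∂F/∂v.
∂F/∂u = 12(u + 2)(u + 3); at u=-5 this is 72, so u decreases.
∂F/∂v = 3(v - 2)(v + 4); at v=3 this is 21, so v decreases.
The u-coordinate has no critical point in that direction and runs off to infinity.

diverges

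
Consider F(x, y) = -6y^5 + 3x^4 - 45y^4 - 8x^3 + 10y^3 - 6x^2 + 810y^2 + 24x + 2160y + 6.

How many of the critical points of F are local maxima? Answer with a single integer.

2

F separates as a function of x plus a function of y, so ∇F=0 decouples.
∂F/∂x = 12(x - 2)(x - 1)(x + 1) = 0 at x ∈ {-1, 1, 2}; ∂F/∂y = -30(y - 3)(y + 2)(y + 3)(y + 4) = 0 at y ∈ {-4, -3, -2, 3}.
The Hessian is diagonal: diag(F_xx, F_yy). Second derivatives: F_xx(-1)=72, F_xx(1)=-24, F_xx(2)=36; F_yy(-4)=420, F_yy(-3)=-180, F_yy(-2)=300, F_yy(3)=-6300.
Local maxima occur where both diagonal entries negative: (1, -3), (1, 3). Count: 2.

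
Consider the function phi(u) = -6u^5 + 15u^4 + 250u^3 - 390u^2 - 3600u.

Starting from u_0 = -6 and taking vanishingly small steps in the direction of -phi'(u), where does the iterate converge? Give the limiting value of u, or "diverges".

-4

phi'(u) = -30(u - 5)(u - 3)(u + 2)(u + 4), so phi'(-6) = -23760.
Gradient descent moves in the -phi' direction, i.e. u is increasing.
The nearest critical point in that direction is u = -4, where phi'' = 3780 > 0 (a local minimum). The iterate converges there.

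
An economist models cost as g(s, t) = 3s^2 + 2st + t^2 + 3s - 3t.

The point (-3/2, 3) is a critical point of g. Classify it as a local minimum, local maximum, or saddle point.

The Hessian of g is constant: H = [[6, 2], [2, 2]].
det(H) = 6·2 − 2² = 8.
det(H) > 0 and tr(H) = 8 > 0, so H is positive definite and the point is a local minimum.

local minimum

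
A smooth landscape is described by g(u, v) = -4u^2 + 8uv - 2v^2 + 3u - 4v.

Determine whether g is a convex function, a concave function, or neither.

neither

g is quadratic, so its Hessian is the constant matrix H = [[-8, 8], [8, -4]].
det(H) = -32, tr(H) = -12.
det(H) < 0, so H is indefinite: neither convex nor concave.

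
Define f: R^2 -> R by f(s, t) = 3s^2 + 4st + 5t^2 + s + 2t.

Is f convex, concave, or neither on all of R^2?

convex

f is quadratic, so its Hessian is the constant matrix H = [[6, 4], [4, 10]].
det(H) = 44, tr(H) = 16.
det(H) > 0 and tr(H) > 0, so H is positive definite everywhere: convex.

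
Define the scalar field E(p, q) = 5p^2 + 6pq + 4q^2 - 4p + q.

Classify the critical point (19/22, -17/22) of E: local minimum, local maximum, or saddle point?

local minimum

The Hessian of E is constant: H = [[10, 6], [6, 8]].
det(H) = 10·8 − 6² = 44.
det(H) > 0 and tr(H) = 18 > 0, so H is positive definite and the point is a local minimum.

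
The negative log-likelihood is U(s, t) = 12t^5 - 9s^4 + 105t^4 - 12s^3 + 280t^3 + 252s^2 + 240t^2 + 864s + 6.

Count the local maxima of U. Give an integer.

U separates as a function of s plus a function of t, so ∇U=0 decouples.
∂U/∂s = -36(s - 4)(s + 2)(s + 3) = 0 at s ∈ {-3, -2, 4}; ∂U/∂t = 60t(t + 1)(t + 2)(t + 4) = 0 at t ∈ {-4, -2, -1, 0}.
The Hessian is diagonal: diag(U_ss, U_tt). Second derivatives: U_ss(-3)=-252, U_ss(-2)=216, U_ss(4)=-1512; U_tt(-4)=-1440, U_tt(-2)=240, U_tt(-1)=-180, U_tt(0)=480.
Local maxima occur where both diagonal entries negative: (-3, -4), (-3, -1), (4, -4), (4, -1). Count: 4.

4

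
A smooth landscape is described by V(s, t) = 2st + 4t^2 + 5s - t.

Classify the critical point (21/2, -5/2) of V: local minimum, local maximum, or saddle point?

saddle point

The Hessian of V is constant: H = [[0, 2], [2, 8]].
det(H) = 0·8 − 2² = -4.
Since det(H) < 0, H is indefinite and the critical point is a saddle point.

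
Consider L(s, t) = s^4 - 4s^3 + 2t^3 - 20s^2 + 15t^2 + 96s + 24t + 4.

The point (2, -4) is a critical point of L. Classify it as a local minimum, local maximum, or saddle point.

The mixed partial ∂²L/∂s∂t is 0, so the Hessian at any point is diag(L_ss, L_tt) = diag(4(3s^2 - 6s - 10), 6(2t + 5)).
At (2, -4): H = diag(-40, -18).
Both eigenvalues are negative, so H is negative definite: a local maximum.

local maximum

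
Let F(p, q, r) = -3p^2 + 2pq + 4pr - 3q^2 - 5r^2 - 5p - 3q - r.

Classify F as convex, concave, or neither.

F is quadratic, so its Hessian is the constant matrix H = [[-6, 2, 4], [2, -6, 0], [4, 0, -10]].
Leading principal minors: -6, 32, -224.
Signs alternate −, +, − ⇒ H ≺ 0 ⇒ concave.

concave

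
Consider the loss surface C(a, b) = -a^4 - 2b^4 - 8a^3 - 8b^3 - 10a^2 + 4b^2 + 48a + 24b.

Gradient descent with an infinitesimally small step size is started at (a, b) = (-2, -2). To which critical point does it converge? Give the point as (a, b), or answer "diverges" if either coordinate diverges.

(-3, -1)

C is separable, so gradient descent decouples: a follows -∂C/∂a, b follows -∂C/∂b.
∂C/∂a = -4(a - 1)(a + 3)(a + 4); at a=-2 this is 24, so a decreases.
∂C/∂b = -8(b - 1)(b + 1)(b + 3); at b=-2 this is -24, so b increases.
a converges to its nearest critical value -3 (a local min of the a-part); b converges to -1. The iterate converges to (-3, -1).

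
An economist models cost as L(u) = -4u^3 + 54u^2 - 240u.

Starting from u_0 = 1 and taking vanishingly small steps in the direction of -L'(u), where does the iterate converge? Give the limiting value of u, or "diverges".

4

L'(u) = -12(u - 5)(u - 4), so L'(1) = -144.
Gradient descent moves in the -L' direction, i.e. u is increasing.
The nearest critical point in that direction is u = 4, where L'' = 12 > 0 (a local minimum). The iterate converges there.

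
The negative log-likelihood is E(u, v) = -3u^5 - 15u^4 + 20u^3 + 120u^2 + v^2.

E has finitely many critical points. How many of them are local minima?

E separates as a function of u plus a function of v, so ∇E=0 decouples.
∂E/∂u = -15u(u - 2)(u + 2)(u + 4) = 0 at u ∈ {-4, -2, 0, 2}; ∂E/∂v = 2v = 0 at v ∈ {0}.
The Hessian is diagonal: diag(E_uu, E_vv). Second derivatives: E_uu(-4)=720, E_uu(-2)=-240, E_uu(0)=240, E_uu(2)=-720; E_vv(0)=2.
Local minima occur where both diagonal entries positive: (-4, 0), (0, 0). Count: 2.

2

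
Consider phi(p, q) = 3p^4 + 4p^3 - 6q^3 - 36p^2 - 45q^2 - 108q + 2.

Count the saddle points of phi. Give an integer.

3

phi separates as a function of p plus a function of q, so ∇phi=0 decouples.
∂phi/∂p = 12p(p - 2)(p + 3) = 0 at p ∈ {-3, 0, 2}; ∂phi/∂q = -18(q + 2)(q + 3) = 0 at q ∈ {-3, -2}.
The Hessian is diagonal: diag(phi_pp, phi_qq). Second derivatives: phi_pp(-3)=180, phi_pp(0)=-72, phi_pp(2)=120; phi_qq(-3)=18, phi_qq(-2)=-18.
Saddle points occur where the two diagonal entries have opposite signs: (-3, -2), (0, -3), (2, -2). Count: 3.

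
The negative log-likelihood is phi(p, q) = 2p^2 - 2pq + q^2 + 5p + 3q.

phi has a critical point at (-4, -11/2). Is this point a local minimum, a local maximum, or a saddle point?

The Hessian of phi is constant: H = [[4, -2], [-2, 2]].
det(H) = 4·2 − (-2)² = 4.
det(H) > 0 and tr(H) = 6 > 0, so H is positive definite and the point is a local minimum.

local minimum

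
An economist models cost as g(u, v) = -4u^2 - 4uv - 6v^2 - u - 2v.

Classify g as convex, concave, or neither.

concave

g is quadratic, so its Hessian is the constant matrix H = [[-8, -4], [-4, -12]].
det(H) = 80, tr(H) = -20.
det(H) > 0 and tr(H) < 0, so H is negative definite everywhere: concave.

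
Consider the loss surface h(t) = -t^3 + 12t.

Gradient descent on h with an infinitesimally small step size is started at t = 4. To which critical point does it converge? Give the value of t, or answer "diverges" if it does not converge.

h'(t) = -3(t - 2)(t + 2), so h'(4) = -36.
Gradient descent moves in the -h' direction, i.e. t is increasing.
There is no critical point above t=4, and h' keeps the same sign, so the iterate runs off to +∞.

diverges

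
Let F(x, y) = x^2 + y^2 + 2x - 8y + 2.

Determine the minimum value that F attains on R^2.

-15

F(x,y) separates as P(x) + Q(y) + 2, so its minimum is min P + min Q + 2.
P'(x) = 2x + 2 vanishes at x ∈ {-1}; Q'(y) = 2y - 8 vanishes at y ∈ {4}.
Local minima of P (where P''>0): P(-1)=-1. Local minima of Q: Q(4)=-16.
So the global minimum of F is P(-1) + Q(4) + 2 = -1 − 16 + 2 = -15, attained at (-1, 4).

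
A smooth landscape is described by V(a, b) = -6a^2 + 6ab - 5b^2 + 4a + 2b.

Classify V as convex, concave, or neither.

V is quadratic, so its Hessian is the constant matrix H = [[-12, 6], [6, -10]].
det(H) = 84, tr(H) = -22.
det(H) > 0 and tr(H) < 0, so H is negative definite everywhere: concave.

concave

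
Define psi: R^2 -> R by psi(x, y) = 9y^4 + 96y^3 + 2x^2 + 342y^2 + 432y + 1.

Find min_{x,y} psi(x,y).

psi(x,y) separates as P(x) + Q(y) + 1, so its minimum is min P + min Q + 1.
P'(x) = 4x vanishes at x ∈ {0}; Q'(y) = 36(y + 1)(y + 3)(y + 4) vanishes at y ∈ {-4, -3, -1}.
Local minima of P (where P''>0): P(0)=0. Local minima of Q: Q(-4)=-96, Q(-1)=-177.
So the global minimum of psi is P(0) + Q(-1) + 1 = 0 − 177 + 1 = -176, attained at (0, -1).

-176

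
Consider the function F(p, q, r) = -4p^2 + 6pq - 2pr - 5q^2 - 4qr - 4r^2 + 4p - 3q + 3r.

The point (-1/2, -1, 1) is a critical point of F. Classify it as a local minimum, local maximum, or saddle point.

local maximum

The Hessian is constant: H = [[-8, 6, -2], [6, -10, -4], [-2, -4, -8]].
Leading principal minors: Δ₁ = -8, Δ₂ = 44, Δ₃ = -88.
The minors alternate sign starting negative (−, +, −), so H is negative definite: a local maximum.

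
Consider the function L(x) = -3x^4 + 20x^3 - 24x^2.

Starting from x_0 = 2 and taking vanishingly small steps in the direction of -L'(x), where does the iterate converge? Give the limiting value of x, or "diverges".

L'(x) = -12x(x - 4)(x - 1), so L'(2) = 48.
Gradient descent moves in the -L' direction, i.e. x is decreasing.
The nearest critical point in that direction is x = 1, where L'' = 36 > 0 (a local minimum). The iterate converges there.

1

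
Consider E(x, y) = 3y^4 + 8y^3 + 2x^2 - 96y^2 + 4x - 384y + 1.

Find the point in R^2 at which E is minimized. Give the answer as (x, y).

(-1, 4)

E(x,y) separates as P(x) + Q(y) + 1, so its minimum is min P + min Q + 1.
P'(x) = 4x + 4 vanishes at x ∈ {-1}; Q'(y) = 12(y - 4)(y + 2)(y + 4) vanishes at y ∈ {-4, -2, 4}.
Local minima of P (where P''>0): P(-1)=-2. Local minima of Q: Q(-4)=256, Q(4)=-1792.
So the global minimum of E is P(-1) + Q(4) + 1 = -2 − 1792 + 1 = -1793, attained at (-1, 4).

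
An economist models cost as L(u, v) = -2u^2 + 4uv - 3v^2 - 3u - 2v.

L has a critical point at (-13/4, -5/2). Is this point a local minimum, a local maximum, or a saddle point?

The Hessian of L is constant: H = [[-4, 4], [4, -6]].
det(H) = (-4)·(-6) − 4² = 8.
det(H) > 0 and tr(H) = -10 < 0, so H is negative definite and the point is a local maximum.

local maximum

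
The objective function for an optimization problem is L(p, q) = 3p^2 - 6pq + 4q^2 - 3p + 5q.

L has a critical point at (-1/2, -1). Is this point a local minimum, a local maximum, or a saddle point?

The Hessian of L is constant: H = [[6, -6], [-6, 8]].
det(H) = 6·8 − (-6)² = 12.
det(H) > 0 and tr(H) = 14 > 0, so H is positive definite and the point is a local minimum.

local minimum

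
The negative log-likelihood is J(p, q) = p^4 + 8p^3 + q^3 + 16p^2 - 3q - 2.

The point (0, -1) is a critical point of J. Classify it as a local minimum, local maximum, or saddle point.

saddle point

The mixed partial ∂²J/∂p∂q is 0, so the Hessian at any point is diag(J_pp, J_qq) = diag(4(3p^2 + 12p + 8), 6q).
At (0, -1): H = diag(32, -6).
The eigenvalues have opposite signs, so H is indefinite: a saddle point.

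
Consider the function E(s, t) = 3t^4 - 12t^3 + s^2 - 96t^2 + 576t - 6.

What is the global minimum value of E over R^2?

-2310

E(s,t) separates as P(s) + Q(t) − 6, so its minimum is min P + min Q − 6.
P'(s) = 2s vanishes at s ∈ {0}; Q'(t) = 12(t - 4)(t - 3)(t + 4) vanishes at t ∈ {-4, 3, 4}.
Local minima of P (where P''>0): P(0)=0. Local minima of Q: Q(-4)=-2304, Q(4)=768.
So the global minimum of E is P(0) + Q(-4) − 6 = 0 − 2304 − 6 = -2310, attained at (0, -4).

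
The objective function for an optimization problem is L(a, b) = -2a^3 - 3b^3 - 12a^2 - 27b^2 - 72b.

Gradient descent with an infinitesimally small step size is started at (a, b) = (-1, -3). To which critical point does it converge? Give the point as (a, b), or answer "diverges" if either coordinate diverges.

(-4, -4)

L is separable, so gradient descent decouples: a follows -∂L/∂a, b follows -∂L/∂b.
∂L/∂a = -6a(a + 4); at a=-1 this is 18, so a decreases.
∂L/∂b = -9(b + 2)(b + 4); at b=-3 this is 9, so b decreases.
a converges to its nearest critical value -4 (a local min of the a-part); b converges to -4. The iterate converges to (-4, -4).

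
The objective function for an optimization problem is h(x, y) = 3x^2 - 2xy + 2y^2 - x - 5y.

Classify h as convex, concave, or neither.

h is quadratic, so its Hessian is the constant matrix H = [[6, -2], [-2, 4]].
det(H) = 20, tr(H) = 10.
det(H) > 0 and tr(H) > 0, so H is positive definite everywhere: convex.

convex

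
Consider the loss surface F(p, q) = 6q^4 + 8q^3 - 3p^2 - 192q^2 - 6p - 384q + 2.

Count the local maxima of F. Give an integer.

1

F separates as a function of p plus a function of q, so ∇F=0 decouples.
∂F/∂p = -6(p + 1) = 0 at p ∈ {-1}; ∂F/∂q = 24(q - 4)(q + 1)(q + 4) = 0 at q ∈ {-4, -1, 4}.
The Hessian is diagonal: diag(F_pp, F_qq). Second derivatives: F_pp(-1)=-6; F_qq(-4)=576, F_qq(-1)=-360, F_qq(4)=960.
Local maxima occur where both diagonal entries negative: (-1, -1). Count: 1.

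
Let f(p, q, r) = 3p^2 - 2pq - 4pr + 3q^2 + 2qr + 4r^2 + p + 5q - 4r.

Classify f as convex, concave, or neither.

f is quadratic, so its Hessian is the constant matrix H = [[6, -2, -4], [-2, 6, 2], [-4, 2, 8]].
Leading principal minors: 6, 32, 168.
All positive ⇒ H ≻ 0 ⇒ convex.

convex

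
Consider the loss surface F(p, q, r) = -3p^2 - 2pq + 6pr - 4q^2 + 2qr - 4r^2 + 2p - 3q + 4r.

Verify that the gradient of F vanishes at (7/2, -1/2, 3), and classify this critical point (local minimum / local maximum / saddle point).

local maximum

∇F = (-6p - 2q + 6r + 2, -2p - 8q + 2r - 3, 6p + 2q - 8r + 4); substituting (7/2, -1/2, 3) gives ∇F = (0, 0, 0), so (7/2, -1/2, 3) is indeed a critical point.
The Hessian is constant: H = [[-6, -2, 6], [-2, -8, 2], [6, 2, -8]].
Leading principal minors: Δ₁ = -6, Δ₂ = 44, Δ₃ = -88.
The minors alternate sign starting negative (−, +, −), so H is negative definite: a local maximum.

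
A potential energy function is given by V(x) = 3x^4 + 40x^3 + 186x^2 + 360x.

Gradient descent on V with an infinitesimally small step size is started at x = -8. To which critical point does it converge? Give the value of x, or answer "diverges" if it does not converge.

-5

V'(x) = 12(x + 2)(x + 3)(x + 5), so V'(-8) = -1080.
Gradient descent moves in the -V' direction, i.e. x is increasing.
The nearest critical point in that direction is x = -5, where V'' = 72 > 0 (a local minimum). The iterate converges there.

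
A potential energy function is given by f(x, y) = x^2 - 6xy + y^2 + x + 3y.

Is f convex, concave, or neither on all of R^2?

neither

f is quadratic, so its Hessian is the constant matrix H = [[2, -6], [-6, 2]].
det(H) = -32, tr(H) = 4.
det(H) < 0, so H is indefinite: neither convex nor concave.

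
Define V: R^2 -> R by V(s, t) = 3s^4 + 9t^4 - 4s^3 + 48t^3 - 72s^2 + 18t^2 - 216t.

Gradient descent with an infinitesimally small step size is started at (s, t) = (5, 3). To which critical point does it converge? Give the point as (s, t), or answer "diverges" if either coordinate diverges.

(4, 1)

V is separable, so gradient descent decouples: s follows -∂V/∂s, t follows -∂V/∂t.
∂V/∂s = 12s(s - 4)(s + 3); at s=5 this is 480, so s decreases.
∂V/∂t = 36(t - 1)(t + 2)(t + 3); at t=3 this is 2160, so t decreases.
s converges to its nearest critical value 4 (a local min of the s-part); t converges to 1. The iterate converges to (4, 1).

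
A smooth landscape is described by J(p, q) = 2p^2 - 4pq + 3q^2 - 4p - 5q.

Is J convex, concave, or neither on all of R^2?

convex

J is quadratic, so its Hessian is the constant matrix H = [[4, -4], [-4, 6]].
det(H) = 8, tr(H) = 10.
det(H) > 0 and tr(H) > 0, so H is positive definite everywhere: convex.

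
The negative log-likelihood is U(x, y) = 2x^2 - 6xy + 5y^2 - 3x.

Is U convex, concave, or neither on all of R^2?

U is quadratic, so its Hessian is the constant matrix H = [[4, -6], [-6, 10]].
det(H) = 4, tr(H) = 14.
det(H) > 0 and tr(H) > 0, so H is positive definite everywhere: convex.

convex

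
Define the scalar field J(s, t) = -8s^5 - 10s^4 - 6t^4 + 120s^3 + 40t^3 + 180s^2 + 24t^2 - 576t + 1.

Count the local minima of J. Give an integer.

2

J separates as a function of s plus a function of t, so ∇J=0 decouples.
∂J/∂s = -40s(s - 3)(s + 1)(s + 3) = 0 at s ∈ {-3, -1, 0, 3}; ∂J/∂t = -24(t - 4)(t - 3)(t + 2) = 0 at t ∈ {-2, 3, 4}.
The Hessian is diagonal: diag(J_ss, J_tt). Second derivatives: J_ss(-3)=1440, J_ss(-1)=-320, J_ss(0)=360, J_ss(3)=-2880; J_tt(-2)=-720, J_tt(3)=120, J_tt(4)=-144.
Local minima occur where both diagonal entries positive: (-3, 3), (0, 3). Count: 2.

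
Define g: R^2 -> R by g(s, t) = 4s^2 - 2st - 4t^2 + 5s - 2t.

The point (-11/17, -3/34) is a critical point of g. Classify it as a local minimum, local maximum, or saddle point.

The Hessian of g is constant: H = [[8, -2], [-2, -8]].
det(H) = 8·(-8) − (-2)² = -68.
Since det(H) < 0, H is indefinite and the critical point is a saddle point.

saddle point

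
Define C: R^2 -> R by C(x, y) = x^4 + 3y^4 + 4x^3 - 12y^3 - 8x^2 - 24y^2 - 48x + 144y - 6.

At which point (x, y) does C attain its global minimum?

C(x,y) separates as P(x) + Q(y) − 6, so its minimum is min P + min Q − 6.
P'(x) = 4(x - 2)(x + 2)(x + 3) vanishes at x ∈ {-3, -2, 2}; Q'(y) = 12(y - 3)(y - 2)(y + 2) vanishes at y ∈ {-2, 2, 3}.
Local minima of P (where P''>0): P(-3)=45, P(2)=-80. Local minima of Q: Q(-2)=-240, Q(3)=135.
So the global minimum of C is P(2) + Q(-2) − 6 = -80 − 240 − 6 = -326, attained at (2, -2).

(2, -2)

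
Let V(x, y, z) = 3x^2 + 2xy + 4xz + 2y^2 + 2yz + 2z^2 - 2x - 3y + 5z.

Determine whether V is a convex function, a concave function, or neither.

V is quadratic, so its Hessian is the constant matrix H = [[6, 2, 4], [2, 4, 2], [4, 2, 4]].
Leading principal minors: 6, 20, 24.
All positive ⇒ H ≻ 0 ⇒ convex.

convex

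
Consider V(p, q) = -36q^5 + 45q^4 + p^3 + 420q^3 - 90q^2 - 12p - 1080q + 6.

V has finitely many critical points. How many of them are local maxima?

2

V separates as a function of p plus a function of q, so ∇V=0 decouples.
∂V/∂p = 3(p - 2)(p + 2) = 0 at p ∈ {-2, 2}; ∂V/∂q = -180(q - 3)(q - 1)(q + 1)(q + 2) = 0 at q ∈ {-2, -1, 1, 3}.
The Hessian is diagonal: diag(V_pp, V_qq). Second derivatives: V_pp(-2)=-12, V_pp(2)=12; V_qq(-2)=2700, V_qq(-1)=-1440, V_qq(1)=2160, V_qq(3)=-7200.
Local maxima occur where both diagonal entries negative: (-2, -1), (-2, 3). Count: 2.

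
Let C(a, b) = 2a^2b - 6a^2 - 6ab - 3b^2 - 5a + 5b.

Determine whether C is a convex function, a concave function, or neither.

The term 2a^2b is cubic, so the Hessian is not constant.
∂²C/∂a² = 4b - 12, which takes both signs as b varies (negative for sufficiently negative b). A diagonal entry of the Hessian changing sign means the Hessian is neither positive- nor negative-semidefinite on all of R^2.

neither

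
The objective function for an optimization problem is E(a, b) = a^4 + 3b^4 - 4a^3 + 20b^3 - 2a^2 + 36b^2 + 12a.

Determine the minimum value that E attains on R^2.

-9

E(a,b) separates as P(a) + Q(b), so its minimum is min P + min Q.
P'(a) = 4(a - 3)(a - 1)(a + 1) vanishes at a ∈ {-1, 1, 3}; Q'(b) = 12b(b + 2)(b + 3) vanishes at b ∈ {-3, -2, 0}.
Local minima of P (where P''>0): P(-1)=-9, P(3)=-9. Local minima of Q: Q(-3)=27, Q(0)=0.
So the global minimum of E is P(-1) + Q(0) = -9 + 0 = -9, attained at (-1, 0).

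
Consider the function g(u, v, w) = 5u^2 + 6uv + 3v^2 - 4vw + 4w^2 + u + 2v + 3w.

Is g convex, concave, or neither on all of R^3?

convex

g is quadratic, so its Hessian is the constant matrix H = [[10, 6, 0], [6, 6, -4], [0, -4, 8]].
Leading principal minors: 10, 24, 32.
All positive ⇒ H ≻ 0 ⇒ convex.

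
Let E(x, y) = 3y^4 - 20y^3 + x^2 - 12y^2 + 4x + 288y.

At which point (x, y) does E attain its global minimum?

(-2, -2)

E(x,y) separates as P(x) + Q(y), so its minimum is min P + min Q.
P'(x) = 2x + 4 vanishes at x ∈ {-2}; Q'(y) = 12(y - 4)(y - 3)(y + 2) vanishes at y ∈ {-2, 3, 4}.
Local minima of P (where P''>0): P(-2)=-4. Local minima of Q: Q(-2)=-416, Q(4)=448.
So the global minimum of E is P(-2) + Q(-2) = -4 − 416 = -420, attained at (-2, -2).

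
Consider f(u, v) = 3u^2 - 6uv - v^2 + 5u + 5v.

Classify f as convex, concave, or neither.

f is quadratic, so its Hessian is the constant matrix H = [[6, -6], [-6, -2]].
det(H) = -48, tr(H) = 4.
det(H) < 0, so H is indefinite: neither convex nor concave.

neither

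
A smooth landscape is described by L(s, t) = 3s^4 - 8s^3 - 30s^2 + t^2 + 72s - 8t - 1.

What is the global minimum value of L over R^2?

-169

L(s,t) separates as P(s) + Q(t) − 1, so its minimum is min P + min Q − 1.
P'(s) = 12(s - 3)(s - 1)(s + 2) vanishes at s ∈ {-2, 1, 3}; Q'(t) = 2(t - 4) vanishes at t ∈ {4}.
Local minima of P (where P''>0): P(-2)=-152, P(3)=-27. Local minima of Q: Q(4)=-16.
So the global minimum of L is P(-2) + Q(4) − 1 = -152 − 16 − 1 = -169, attained at (-2, 4).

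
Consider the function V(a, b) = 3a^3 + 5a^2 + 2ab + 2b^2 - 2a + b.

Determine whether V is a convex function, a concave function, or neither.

neither

The term 3a^3 is cubic, so the Hessian is not constant.
∂²V/∂a² = 18a + 10, which takes both signs as a varies (negative for sufficiently negative a). A diagonal entry of the Hessian changing sign means the Hessian is neither positive- nor negative-semidefinite on all of R^2.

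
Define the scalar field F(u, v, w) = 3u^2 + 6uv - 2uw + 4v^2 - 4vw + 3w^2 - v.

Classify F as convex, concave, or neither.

F is quadratic, so its Hessian is the constant matrix H = [[6, 6, -2], [6, 8, -4], [-2, -4, 6]].
Leading principal minors: 6, 12, 40.
All positive ⇒ H ≻ 0 ⇒ convex.

convex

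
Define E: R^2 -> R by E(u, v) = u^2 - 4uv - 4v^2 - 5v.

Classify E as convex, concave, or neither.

E is quadratic, so its Hessian is the constant matrix H = [[2, -4], [-4, -8]].
det(H) = -32, tr(H) = -6.
det(H) < 0, so H is indefinite: neither convex nor concave.

neither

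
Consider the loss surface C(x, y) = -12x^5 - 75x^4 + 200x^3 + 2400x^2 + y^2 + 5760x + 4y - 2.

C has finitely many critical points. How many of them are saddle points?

2

C separates as a function of x plus a function of y, so ∇C=0 decouples.
∂C/∂x = -60(x - 4)(x + 2)(x + 3)(x + 4) = 0 at x ∈ {-4, -3, -2, 4}; ∂C/∂y = 2(y + 2) = 0 at y ∈ {-2}.
The Hessian is diagonal: diag(C_xx, C_yy). Second derivatives: C_xx(-4)=960, C_xx(-3)=-420, C_xx(-2)=720, C_xx(4)=-20160; C_yy(-2)=2.
Saddle points occur where the two diagonal entries have opposite signs: (-3, -2), (4, -2). Count: 2.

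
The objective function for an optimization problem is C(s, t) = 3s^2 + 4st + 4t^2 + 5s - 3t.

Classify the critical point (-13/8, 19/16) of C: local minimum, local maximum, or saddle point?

The Hessian of C is constant: H = [[6, 4], [4, 8]].
det(H) = 6·8 − 4² = 32.
det(H) > 0 and tr(H) = 14 > 0, so H is positive definite and the point is a local minimum.

local minimum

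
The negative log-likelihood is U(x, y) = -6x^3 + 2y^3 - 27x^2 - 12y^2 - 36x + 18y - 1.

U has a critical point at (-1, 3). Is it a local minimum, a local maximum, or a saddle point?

The mixed partial ∂²U/∂x∂y is 0, so the Hessian at any point is diag(U_xx, U_yy) = diag(-18(2x + 3), 12(y - 2)).
At (-1, 3): H = diag(-18, 12).
The eigenvalues have opposite signs, so H is indefinite: a saddle point.

saddle point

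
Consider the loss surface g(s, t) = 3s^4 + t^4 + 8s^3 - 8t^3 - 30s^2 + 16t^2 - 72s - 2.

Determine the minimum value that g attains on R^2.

g(s,t) separates as P(s) + Q(t) − 2, so its minimum is min P + min Q − 2.
P'(s) = 12(s - 2)(s + 1)(s + 3) vanishes at s ∈ {-3, -1, 2}; Q'(t) = 4t(t - 4)(t - 2) vanishes at t ∈ {0, 2, 4}.
Local minima of P (where P''>0): P(-3)=-27, P(2)=-152. Local minima of Q: Q(0)=0, Q(4)=0.
So the global minimum of g is P(2) + Q(0) − 2 = -152 + 0 − 2 = -154, attained at (2, 0).

-154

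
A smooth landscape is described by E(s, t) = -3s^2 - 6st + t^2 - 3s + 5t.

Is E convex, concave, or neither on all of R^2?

E is quadratic, so its Hessian is the constant matrix H = [[-6, -6], [-6, 2]].
det(H) = -48, tr(H) = -4.
det(H) < 0, so H is indefinite: neither convex nor concave.

neither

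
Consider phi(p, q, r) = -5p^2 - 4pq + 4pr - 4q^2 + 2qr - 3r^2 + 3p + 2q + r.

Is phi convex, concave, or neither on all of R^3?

concave

phi is quadratic, so its Hessian is the constant matrix H = [[-10, -4, 4], [-4, -8, 2], [4, 2, -6]].
Leading principal minors: -10, 64, -280.
Signs alternate −, +, − ⇒ H ≺ 0 ⇒ concave.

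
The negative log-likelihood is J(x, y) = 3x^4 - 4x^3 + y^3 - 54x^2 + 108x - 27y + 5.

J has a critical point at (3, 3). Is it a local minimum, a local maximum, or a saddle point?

The mixed partial ∂²J/∂x∂y is 0, so the Hessian at any point is diag(J_xx, J_yy) = diag(12(3x^2 - 2x - 9), 6y).
At (3, 3): H = diag(144, 18).
Both eigenvalues are positive, so H is positive definite: a local minimum.

local minimum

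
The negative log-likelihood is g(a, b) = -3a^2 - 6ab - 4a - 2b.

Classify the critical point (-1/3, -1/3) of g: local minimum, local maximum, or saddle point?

saddle point

The Hessian of g is constant: H = [[-6, -6], [-6, 0]].
det(H) = (-6)·0 − (-6)² = -36.
Since det(H) < 0, H is indefinite and the critical point is a saddle point.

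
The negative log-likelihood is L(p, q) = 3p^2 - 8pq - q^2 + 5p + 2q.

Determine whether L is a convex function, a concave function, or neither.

neither

L is quadratic, so its Hessian is the constant matrix H = [[6, -8], [-8, -2]].
det(H) = -76, tr(H) = 4.
det(H) < 0, so H is indefinite: neither convex nor concave.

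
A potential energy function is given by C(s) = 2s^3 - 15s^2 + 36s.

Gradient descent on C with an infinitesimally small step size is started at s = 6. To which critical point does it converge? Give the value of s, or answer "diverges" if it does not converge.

3

C'(s) = 6(s - 3)(s - 2), so C'(6) = 72.
Gradient descent moves in the -C' direction, i.e. s is decreasing.
The nearest critical point in that direction is s = 3, where C'' = 6 > 0 (a local minimum). The iterate converges there.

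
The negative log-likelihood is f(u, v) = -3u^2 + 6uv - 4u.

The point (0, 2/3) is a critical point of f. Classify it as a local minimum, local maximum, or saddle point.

The Hessian of f is constant: H = [[-6, 6], [6, 0]].
det(H) = (-6)·0 − 6² = -36.
Since det(H) < 0, H is indefinite and the critical point is a saddle point.

saddle point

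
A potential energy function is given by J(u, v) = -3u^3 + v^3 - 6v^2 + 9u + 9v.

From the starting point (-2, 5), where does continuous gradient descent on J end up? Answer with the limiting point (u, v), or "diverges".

J is separable, so gradient descent decouples: u follows -∂J/∂u, v follows -∂J/∂v.
∂J/∂u = -9(u - 1)(u + 1); at u=-2 this is -27, so u increases.
∂J/∂v = 3(v - 3)(v - 1); at v=5 this is 24, so v decreases.
u converges to its nearest critical value -1 (a local min of the u-part); v converges to 3. The iterate converges to (-1, 3).

(-1, 3)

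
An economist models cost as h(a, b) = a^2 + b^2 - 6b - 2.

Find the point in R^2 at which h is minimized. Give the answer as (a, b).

h(a,b) separates as P(a) + Q(b) − 2, so its minimum is min P + min Q − 2.
P'(a) = 2a vanishes at a ∈ {0}; Q'(b) = 2b - 6 vanishes at b ∈ {3}.
Local minima of P (where P''>0): P(0)=0. Local minima of Q: Q(3)=-9.
So the global minimum of h is P(0) + Q(3) − 2 = 0 − 9 − 2 = -11, attained at (0, 3).

(0, 3)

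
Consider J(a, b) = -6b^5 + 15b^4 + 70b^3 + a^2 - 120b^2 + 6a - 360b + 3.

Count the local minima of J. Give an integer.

J separates as a function of a plus a function of b, so ∇J=0 decouples.
∂J/∂a = 2(a + 3) = 0 at a ∈ {-3}; ∂J/∂b = -30(b - 3)(b - 2)(b + 1)(b + 2) = 0 at b ∈ {-2, -1, 2, 3}.
The Hessian is diagonal: diag(J_aa, J_bb). Second derivatives: J_aa(-3)=2; J_bb(-2)=600, J_bb(-1)=-360, J_bb(2)=360, J_bb(3)=-600.
Local minima occur where both diagonal entries positive: (-3, -2), (-3, 2). Count: 2.

2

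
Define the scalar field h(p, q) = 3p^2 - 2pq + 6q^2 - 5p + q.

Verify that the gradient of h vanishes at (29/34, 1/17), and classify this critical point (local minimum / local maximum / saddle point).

local minimum

∇h = (6p - 2q - 5, -2p + 12q + 1); substituting (29/34, 1/17) gives ∇h = (0, 0), so (29/34, 1/17) is indeed a critical point.
The Hessian of h is constant: H = [[6, -2], [-2, 12]].
det(H) = 6·12 − (-2)² = 68.
det(H) > 0 and tr(H) = 18 > 0, so H is positive definite and the point is a local minimum.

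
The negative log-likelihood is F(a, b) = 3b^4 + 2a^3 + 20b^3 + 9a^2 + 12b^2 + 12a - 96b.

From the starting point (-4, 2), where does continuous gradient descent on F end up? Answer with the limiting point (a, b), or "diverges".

diverges

F is separable, so gradient descent decouples: a follows -∂F/∂a, b follows -∂F/∂b.
∂F/∂a = 6(a + 1)(a + 2); at a=-4 this is 36, so a decreases.
∂F/∂b = 12(b - 1)(b + 2)(b + 4); at b=2 this is 288, so b decreases.
The a-coordinate has no critical point in that direction and runs off to infinity.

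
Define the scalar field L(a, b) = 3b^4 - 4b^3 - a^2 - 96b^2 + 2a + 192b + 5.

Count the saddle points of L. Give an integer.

2

L separates as a function of a plus a function of b, so ∇L=0 decouples.
∂L/∂a = -2(a - 1) = 0 at a ∈ {1}; ∂L/∂b = 12(b - 4)(b - 1)(b + 4) = 0 at b ∈ {-4, 1, 4}.
The Hessian is diagonal: diag(L_aa, L_bb). Second derivatives: L_aa(1)=-2; L_bb(-4)=480, L_bb(1)=-180, L_bb(4)=288.
Saddle points occur where the two diagonal entries have opposite signs: (1, -4), (1, 4). Count: 2.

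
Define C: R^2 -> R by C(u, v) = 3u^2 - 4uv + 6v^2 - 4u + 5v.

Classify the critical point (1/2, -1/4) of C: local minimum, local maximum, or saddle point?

local minimum

The Hessian of C is constant: H = [[6, -4], [-4, 12]].
det(H) = 6·12 − (-4)² = 56.
det(H) > 0 and tr(H) = 18 > 0, so H is positive definite and the point is a local minimum.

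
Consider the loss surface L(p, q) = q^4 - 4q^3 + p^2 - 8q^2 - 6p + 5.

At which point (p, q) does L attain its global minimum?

L(p,q) separates as A(p) + B(q) + 5, so its minimum is min A + min B + 5.
A'(p) = 2p - 6 vanishes at p ∈ {3}; B'(q) = 4q(q - 4)(q + 1) vanishes at q ∈ {-1, 0, 4}.
Local minima of A (where A''>0): A(3)=-9. Local minima of B: B(-1)=-3, B(4)=-128.
So the global minimum of L is A(3) + B(4) + 5 = -9 − 128 + 5 = -132, attained at (3, 4).

(3, 4)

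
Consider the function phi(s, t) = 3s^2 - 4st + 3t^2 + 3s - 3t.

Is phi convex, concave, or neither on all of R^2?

phi is quadratic, so its Hessian is the constant matrix H = [[6, -4], [-4, 6]].
det(H) = 20, tr(H) = 12.
det(H) > 0 and tr(H) > 0, so H is positive definite everywhere: convex.

convex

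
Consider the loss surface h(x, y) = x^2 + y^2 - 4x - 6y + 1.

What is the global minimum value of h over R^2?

h(x,y) separates as P(x) + Q(y) + 1, so its minimum is min P + min Q + 1.
P'(x) = 2x - 4 vanishes at x ∈ {2}; Q'(y) = 2y - 6 vanishes at y ∈ {3}.
Local minima of P (where P''>0): P(2)=-4. Local minima of Q: Q(3)=-9.
So the global minimum of h is P(2) + Q(3) + 1 = -4 − 9 + 1 = -12, attained at (2, 3).

-12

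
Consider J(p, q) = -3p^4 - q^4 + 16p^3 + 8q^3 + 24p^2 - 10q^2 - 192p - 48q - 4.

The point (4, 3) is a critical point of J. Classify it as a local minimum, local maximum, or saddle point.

saddle point

The mixed partial ∂²J/∂p∂q is 0, so the Hessian at any point is diag(J_pp, J_qq) = diag(12(-3p^2 + 8p + 4), 4(-3q^2 + 12q - 5)).
At (4, 3): H = diag(-144, 16).
The eigenvalues have opposite signs, so H is indefinite: a saddle point.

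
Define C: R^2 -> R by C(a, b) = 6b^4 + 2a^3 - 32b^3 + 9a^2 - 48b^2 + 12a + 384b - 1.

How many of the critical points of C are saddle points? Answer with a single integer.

3

C separates as a function of a plus a function of b, so ∇C=0 decouples.
∂C/∂a = 6(a + 1)(a + 2) = 0 at a ∈ {-2, -1}; ∂C/∂b = 24(b - 4)(b - 2)(b + 2) = 0 at b ∈ {-2, 2, 4}.
The Hessian is diagonal: diag(C_aa, C_bb). Second derivatives: C_aa(-2)=-6, C_aa(-1)=6; C_bb(-2)=576, C_bb(2)=-192, C_bb(4)=288.
Saddle points occur where the two diagonal entries have opposite signs: (-2, -2), (-2, 4), (-1, 2). Count: 3.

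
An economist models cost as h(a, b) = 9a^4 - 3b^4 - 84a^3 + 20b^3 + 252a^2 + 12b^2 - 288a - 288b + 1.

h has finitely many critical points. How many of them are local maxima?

2

h separates as a function of a plus a function of b, so ∇h=0 decouples.
∂h/∂a = 36(a - 4)(a - 2)(a - 1) = 0 at a ∈ {1, 2, 4}; ∂h/∂b = -12(b - 4)(b - 3)(b + 2) = 0 at b ∈ {-2, 3, 4}.
The Hessian is diagonal: diag(h_aa, h_bb). Second derivatives: h_aa(1)=108, h_aa(2)=-72, h_aa(4)=216; h_bb(-2)=-360, h_bb(3)=60, h_bb(4)=-72.
Local maxima occur where both diagonal entries negative: (2, -2), (2, 4). Count: 2.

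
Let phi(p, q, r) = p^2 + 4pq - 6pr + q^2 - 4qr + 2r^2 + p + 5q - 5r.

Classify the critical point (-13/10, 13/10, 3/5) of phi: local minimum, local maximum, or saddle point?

The Hessian is constant: H = [[2, 4, -6], [4, 2, -4], [-6, -4, 4]].
Leading principal minors: Δ₁ = 2, Δ₂ = -12, Δ₃ = 40.
The minors fit neither the all-positive nor the alternating-sign pattern, so H is indefinite: a saddle point.

saddle point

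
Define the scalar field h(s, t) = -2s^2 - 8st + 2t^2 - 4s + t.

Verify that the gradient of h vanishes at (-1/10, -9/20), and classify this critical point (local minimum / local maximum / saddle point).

saddle point

∇h = (-4s - 8t - 4, -8s + 4t + 1); substituting (-1/10, -9/20) gives ∇h = (0, 0), so (-1/10, -9/20) is indeed a critical point.
The Hessian of h is constant: H = [[-4, -8], [-8, 4]].
det(H) = (-4)·4 − (-8)² = -80.
Since det(H) < 0, H is indefinite and the critical point is a saddle point.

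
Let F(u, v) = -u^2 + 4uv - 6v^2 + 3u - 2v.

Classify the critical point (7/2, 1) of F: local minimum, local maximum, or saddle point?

The Hessian of F is constant: H = [[-2, 4], [4, -12]].
det(H) = (-2)·(-12) − 4² = 8.
det(H) > 0 and tr(H) = -14 < 0, so H is negative definite and the point is a local maximum.

local maximum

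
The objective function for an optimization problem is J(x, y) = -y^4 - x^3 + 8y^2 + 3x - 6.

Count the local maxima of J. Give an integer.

J separates as a function of x plus a function of y, so ∇J=0 decouples.
∂J/∂x = -3(x - 1)(x + 1) = 0 at x ∈ {-1, 1}; ∂J/∂y = -4y(y - 2)(y + 2) = 0 at y ∈ {-2, 0, 2}.
The Hessian is diagonal: diag(J_xx, J_yy). Second derivatives: J_xx(-1)=6, J_xx(1)=-6; J_yy(-2)=-32, J_yy(0)=16, J_yy(2)=-32.
Local maxima occur where both diagonal entries negative: (1, -2), (1, 2). Count: 2.

2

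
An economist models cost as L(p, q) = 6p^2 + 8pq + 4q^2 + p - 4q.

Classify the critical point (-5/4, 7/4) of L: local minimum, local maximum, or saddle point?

The Hessian of L is constant: H = [[12, 8], [8, 8]].
det(H) = 12·8 − 8² = 32.
det(H) > 0 and tr(H) = 20 > 0, so H is positive definite and the point is a local minimum.

local minimum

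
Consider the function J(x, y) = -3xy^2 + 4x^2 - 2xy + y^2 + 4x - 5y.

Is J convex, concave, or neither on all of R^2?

neither

The term -3xy^2 is cubic, so the Hessian is not constant.
∂²J/∂y² = -6x + 2, which takes both signs as x varies (negative for sufficiently large x). A diagonal entry of the Hessian changing sign means the Hessian is neither positive- nor negative-semidefinite on all of R^2.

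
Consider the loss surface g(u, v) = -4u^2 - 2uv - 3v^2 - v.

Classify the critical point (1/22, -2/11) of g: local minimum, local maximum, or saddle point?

local maximum

The Hessian of g is constant: H = [[-8, -2], [-2, -6]].
det(H) = (-8)·(-6) − (-2)² = 44.
det(H) > 0 and tr(H) = -14 < 0, so H is negative definite and the point is a local maximum.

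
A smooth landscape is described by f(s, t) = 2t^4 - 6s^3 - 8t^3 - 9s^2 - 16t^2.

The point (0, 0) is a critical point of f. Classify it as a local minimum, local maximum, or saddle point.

local maximum

The mixed partial ∂²f/∂s∂t is 0, so the Hessian at any point is diag(f_ss, f_tt) = diag(-18(2s + 1), 8(3t^2 - 6t - 4)).
At (0, 0): H = diag(-18, -32).
Both eigenvalues are negative, so H is negative definite: a local maximum.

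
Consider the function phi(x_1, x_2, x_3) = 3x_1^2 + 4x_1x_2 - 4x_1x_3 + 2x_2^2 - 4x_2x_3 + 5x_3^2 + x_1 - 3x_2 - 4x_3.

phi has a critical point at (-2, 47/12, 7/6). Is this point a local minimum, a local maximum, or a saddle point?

local minimum

The Hessian is constant: H = [[6, 4, -4], [4, 4, -4], [-4, -4, 10]].
Leading principal minors: Δ₁ = 6, Δ₂ = 8, Δ₃ = 48.
All leading minors are positive, so H is positive definite: a local minimum.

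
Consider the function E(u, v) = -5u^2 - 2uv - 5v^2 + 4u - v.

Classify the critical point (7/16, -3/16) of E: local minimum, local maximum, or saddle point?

The Hessian of E is constant: H = [[-10, -2], [-2, -10]].
det(H) = (-10)·(-10) − (-2)² = 96.
det(H) > 0 and tr(H) = -20 < 0, so H is negative definite and the point is a local maximum.

local maximum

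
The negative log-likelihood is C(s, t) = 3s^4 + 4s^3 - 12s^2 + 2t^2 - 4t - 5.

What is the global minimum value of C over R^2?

-39

C(s,t) separates as P(s) + Q(t) − 5, so its minimum is min P + min Q − 5.
P'(s) = 12s(s - 1)(s + 2) vanishes at s ∈ {-2, 0, 1}; Q'(t) = 4(t - 1) vanishes at t ∈ {1}.
Local minima of P (where P''>0): P(-2)=-32, P(1)=-5. Local minima of Q: Q(1)=-2.
So the global minimum of C is P(-2) + Q(1) − 5 = -32 − 2 − 5 = -39, attained at (-2, 1).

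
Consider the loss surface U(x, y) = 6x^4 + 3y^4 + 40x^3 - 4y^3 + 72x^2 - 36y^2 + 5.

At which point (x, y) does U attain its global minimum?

U(x,y) separates as P(x) + Q(y) + 5, so its minimum is min P + min Q + 5.
P'(x) = 24x(x + 2)(x + 3) vanishes at x ∈ {-3, -2, 0}; Q'(y) = 12y(y - 3)(y + 2) vanishes at y ∈ {-2, 0, 3}.
Local minima of P (where P''>0): P(-3)=54, P(0)=0. Local minima of Q: Q(-2)=-64, Q(3)=-189.
So the global minimum of U is P(0) + Q(3) + 5 = 0 − 189 + 5 = -184, attained at (0, 3).

(0, 3)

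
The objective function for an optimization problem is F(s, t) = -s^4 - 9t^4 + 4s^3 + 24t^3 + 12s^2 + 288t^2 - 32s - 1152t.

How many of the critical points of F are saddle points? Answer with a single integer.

4

F separates as a function of s plus a function of t, so ∇F=0 decouples.
∂F/∂s = -4(s - 4)(s - 1)(s + 2) = 0 at s ∈ {-2, 1, 4}; ∂F/∂t = -36(t - 4)(t - 2)(t + 4) = 0 at t ∈ {-4, 2, 4}.
The Hessian is diagonal: diag(F_ss, F_tt). Second derivatives: F_ss(-2)=-72, F_ss(1)=36, F_ss(4)=-72; F_tt(-4)=-1728, F_tt(2)=432, F_tt(4)=-576.
Saddle points occur where the two diagonal entries have opposite signs: (-2, 2), (1, -4), (1, 4), (4, 2). Count: 4.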